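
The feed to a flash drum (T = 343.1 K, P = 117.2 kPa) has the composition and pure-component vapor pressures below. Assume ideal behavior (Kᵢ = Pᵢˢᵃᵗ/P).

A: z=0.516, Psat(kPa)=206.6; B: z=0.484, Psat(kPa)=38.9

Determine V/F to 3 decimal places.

V/F = 0.138

Raoult's law: Kᵢ = Pᵢˢᵃᵗ/P = Pᵢˢᵃᵗ/117.2.
  K_A = 206.6/117.2 = 1.76280, K_B = 38.9/117.2 = 0.33191
Newton iteration, V/F⁰ = 0.64:
  V/F = 0.640: g = -0.3004, g' = -0.795 → V/F = 0.262
  V/F = 0.262: g = -0.0640, g' = -0.526 → V/F = 0.140
  V/F = 0.140: g = -0.0013, g' = -0.508 → V/F = 0.138
Converged at V/F = 0.138.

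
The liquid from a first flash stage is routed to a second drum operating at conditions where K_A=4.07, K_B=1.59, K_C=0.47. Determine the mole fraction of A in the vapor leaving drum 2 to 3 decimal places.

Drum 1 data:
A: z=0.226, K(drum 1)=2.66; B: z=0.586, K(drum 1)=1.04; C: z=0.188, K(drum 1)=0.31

Drum 1:
Rachford–Rice: g(ψ₁) = Σ zᵢ(Kᵢ−1)/(1+ψ₁(Kᵢ−1)) = 0.
Feasibility: ΣzᵢKᵢ = 1.269, Σzᵢ/Kᵢ = 1.255 — both > 1, two phases present.
Newton iteration, ψ₁⁰ = 0.5:
  ψ₁ = 0.500: g = 0.0299, g' = -0.395 → ψ₁ = 0.576
  ψ₁ = 0.576: g = -0.0005, g' = -0.410 → ψ₁ = 0.575
Converged at ψ₁ = 0.575.
Drum-1 compositions:
  A: x = 0.116, y = 0.308
  B: x = 0.573, y = 0.596
  C: x = 0.311, y = 0.097
Drum-2 feed = drum-1 liquid: z₂ = (0.1157, 0.5728, 0.3115).
Drum 2:
Material balance + equilibrium reduce to Σ zᵢ(Kᵢ−1)/(1+ψ₂(Kᵢ−1)) = 0.
Check two-phase: ΣzᵢKᵢ = 1.528 > 1 and Σzᵢ/Kᵢ = 1.051 > 1, so g(0) = 0.528 > 0 and g(1) = -0.051 < 0.
Newton iteration, ψ₂⁰ = 0.37:
  ψ₂ = 0.370: g = 0.2383, g' = -0.509 → ψ₂ = 0.838
  ψ₂ = 0.838: g = 0.0283, g' = -0.458 → ψ₂ = 0.900
  ψ₂ = 0.900: g = -0.0007, g' = -0.482 → ψ₂ = 0.899
Converged at ψ₂ = 0.899.
  A: x = 0.031, y = 0.125
  B: x = 0.374, y = 0.595
  C: x = 0.595, y = 0.280

y_A (drum 2) = 0.125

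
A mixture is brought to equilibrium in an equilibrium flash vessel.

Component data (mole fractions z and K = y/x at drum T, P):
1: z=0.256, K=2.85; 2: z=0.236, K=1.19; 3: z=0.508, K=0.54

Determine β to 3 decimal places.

β = 0.462

Newton–Raphson from β = 0.5:
  β = 0.500: g = -0.0165, g' = -0.425 → β = 0.461
  β = 0.461: g = 0.0002, g' = -0.436 → β = 0.462
Converged at β = 0.462.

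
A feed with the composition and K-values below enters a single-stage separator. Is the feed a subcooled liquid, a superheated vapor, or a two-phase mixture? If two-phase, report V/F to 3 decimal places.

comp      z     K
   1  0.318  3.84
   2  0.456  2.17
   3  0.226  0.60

superheated vapor

ΣzᵢKᵢ = 2.346; Σzᵢ/Kᵢ = 0.670.
Since Σzᵢ/Kᵢ < 1 the mixture is above its dew point — single vapor phase.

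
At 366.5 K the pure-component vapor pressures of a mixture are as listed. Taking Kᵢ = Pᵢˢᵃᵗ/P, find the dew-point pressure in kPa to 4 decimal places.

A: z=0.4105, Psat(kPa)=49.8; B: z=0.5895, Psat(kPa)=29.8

At the dew point ψ → 1, so Σzᵢ/Kᵢ = 1 with Kᵢ = Pᵢˢᵃᵗ/P ⇒ 1/P = Σzᵢ/Pᵢˢᵃᵗ.
1/P = 0.4105/49.8 + 0.5895/29.8 = 0.0280249 ⇒ P = 35.6826 kPa

Pdew = 35.6826 kPa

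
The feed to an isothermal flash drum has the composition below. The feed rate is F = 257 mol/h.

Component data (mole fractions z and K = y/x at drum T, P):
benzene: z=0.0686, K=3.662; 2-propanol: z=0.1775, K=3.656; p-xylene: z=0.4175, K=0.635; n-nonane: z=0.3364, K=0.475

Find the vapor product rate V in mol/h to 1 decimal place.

Let ψ = V/F and solve Σ zᵢ(Kᵢ−1)/(1+ψ(Kᵢ−1)) = 0.
Feasibility: ΣzᵢKᵢ = 1.3251, Σzᵢ/Kᵢ = 1.4330 — both > 1, two phases present.
Newton iteration, ψ⁰ = 0.5:
  ψ = 0.5000: g = -0.14503, g' = -0.5742 → ψ = 0.2474
  ψ = 0.2474: g = 0.02409, g' = -0.8223 → ψ = 0.2767
  ψ = 0.2767: g = 0.00074, g' = -0.7729 → ψ = 0.2777
Converged at ψ = 0.2777.
Then V = ψ·F = 0.2777·257 = 71.4 mol/h and L = F − V = 185.6 mol/h.

V = 71.4 mol/h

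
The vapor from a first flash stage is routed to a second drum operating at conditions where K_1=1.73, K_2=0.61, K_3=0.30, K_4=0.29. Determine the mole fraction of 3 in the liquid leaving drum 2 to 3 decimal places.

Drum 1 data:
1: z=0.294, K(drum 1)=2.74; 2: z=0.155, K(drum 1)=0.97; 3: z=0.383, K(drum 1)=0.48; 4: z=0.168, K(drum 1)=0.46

x_3 (drum 2) = 0.265

Drum 1:
Newton iteration, ψ₁⁰ = 0.35:
  ψ₁ = 0.350: g = -0.0421, g' = -0.573 → ψ₁ = 0.277
  ψ₁ = 0.277: g = 0.0014, g' = -0.615 → ψ₁ = 0.279
Converged at ψ₁ = 0.279.
Drum-1 compositions:
  1: x = 0.198, y = 0.542
  2: x = 0.156, y = 0.152
  3: x = 0.448, y = 0.215
  4: x = 0.198, y = 0.091
Drum-2 feed = drum-1 vapor: z₂ = (0.5424, 0.1516, 0.2150, 0.0910).
Drum 2:
Let ψ₂ = V/F and solve Σ zᵢ(Kᵢ−1)/(1+ψ₂(Kᵢ−1)) = 0.
Feasibility: ΣzᵢKᵢ = 1.122, Σzᵢ/Kᵢ = 1.593 — both > 1, two phases present.
Newton iteration, ψ₂⁰ = 0.5:
  ψ₂ = 0.500: g = -0.1151, g' = -0.550 → ψ₂ = 0.291
  ψ₂ = 0.291: g = -0.0105, g' = -0.465 → ψ₂ = 0.268
Converged at ψ₂ = 0.268.
  1: x = 0.454, y = 0.785
  2: x = 0.169, y = 0.103
  3: x = 0.265, y = 0.079
  4: x = 0.112, y = 0.033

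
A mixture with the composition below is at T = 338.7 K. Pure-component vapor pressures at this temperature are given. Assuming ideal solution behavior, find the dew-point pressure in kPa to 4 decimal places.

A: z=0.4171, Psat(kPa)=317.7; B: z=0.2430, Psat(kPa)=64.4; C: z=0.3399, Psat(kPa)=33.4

Pdew = 65.5187 kPa

At the dew point ψ → 1, so Σzᵢ/Kᵢ = 1 with Kᵢ = Pᵢˢᵃᵗ/P ⇒ 1/P = Σzᵢ/Pᵢˢᵃᵗ.
1/P = 0.4171/317.7 + 0.2430/64.4 + 0.3399/33.4 = 0.0152628 ⇒ P = 65.5187 kPa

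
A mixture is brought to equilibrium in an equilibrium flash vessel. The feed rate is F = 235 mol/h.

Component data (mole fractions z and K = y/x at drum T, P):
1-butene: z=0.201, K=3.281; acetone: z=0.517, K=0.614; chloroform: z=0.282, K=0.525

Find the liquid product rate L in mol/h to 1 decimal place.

L = 204.2 mol/h

Iterate (Newton) starting at V/F = 0.5:
  V/F = 0.500: g = -0.2088, g' = -0.456 → V/F = 0.042
  V/F = 0.042: g = 0.0787, g' = -1.016 → V/F = 0.120
  V/F = 0.120: g = 0.0090, g' = -0.802 → V/F = 0.131
Converged at V/F = 0.131.
Then V = V/F·F = 0.1310·235 = 30.8 mol/h and L = F − V = 204.2 mol/h.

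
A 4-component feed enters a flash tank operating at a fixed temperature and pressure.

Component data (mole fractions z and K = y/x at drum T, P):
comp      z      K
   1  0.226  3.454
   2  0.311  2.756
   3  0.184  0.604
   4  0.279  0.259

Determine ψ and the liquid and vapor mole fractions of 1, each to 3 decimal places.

Let ψ = V/F and solve Σ zᵢ(Kᵢ−1)/(1+ψ(Kᵢ−1)) = 0.
Check two-phase: ΣzᵢKᵢ = 1.821 > 1 and Σzᵢ/Kᵢ = 1.560 > 1, so g(0) = 0.821 > 0 and g(1) = -0.560 < 0.
Newton–Raphson from ψ = 0.5:
  ψ = 0.500: g = 0.1206, g' = -0.978 → ψ = 0.623
  ψ = 0.623: g = -0.0009, g' = -1.011 → ψ = 0.622
Converged at ψ = 0.622.
Compositions from xᵢ = zᵢ/(1+ψ(Kᵢ−1)), yᵢ = Kᵢxᵢ:
  1: x = 0.089, y = 0.309
  2: x = 0.149, y = 0.410
  3: x = 0.244, y = 0.147
  4: x = 0.518, y = 0.134

ψ = 0.622, x_1 = 0.089, y_1 = 0.309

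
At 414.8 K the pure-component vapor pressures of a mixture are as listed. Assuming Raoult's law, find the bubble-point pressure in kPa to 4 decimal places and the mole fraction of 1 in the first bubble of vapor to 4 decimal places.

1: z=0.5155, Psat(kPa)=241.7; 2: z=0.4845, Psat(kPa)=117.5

Pbub = 181.5251 kPa, y_1 = 0.6864

At the bubble point ψ → 0, so ΣzᵢKᵢ = 1 with Kᵢ = Pᵢˢᵃᵗ/P ⇒ P = ΣzᵢPᵢˢᵃᵗ.
P = 0.5155·241.7 + 0.4845·117.5 = 181.5251 kPa
yᵢ = zᵢPᵢˢᵃᵗ/P ⇒ y_1 = 0.5155·241.7/181.5251 = 0.6864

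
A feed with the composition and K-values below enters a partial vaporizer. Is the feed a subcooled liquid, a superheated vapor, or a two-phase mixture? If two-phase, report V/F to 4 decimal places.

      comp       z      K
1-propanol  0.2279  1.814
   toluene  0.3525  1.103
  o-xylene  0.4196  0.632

two-phase, V/F = 0.3629

ΣzᵢKᵢ = 1.0674; Σzᵢ/Kᵢ = 1.1091.
Both exceed 1, so a two-phase solution exists.
Newton iteration, ψ⁰ = 0.61:
  ψ = 0.6100: g = -0.04099, g' = -0.1652 → ψ = 0.3619
  ψ = 0.3619: g = 0.00016, g' = -0.1692 → ψ = 0.3629
Converged at ψ = 0.3629.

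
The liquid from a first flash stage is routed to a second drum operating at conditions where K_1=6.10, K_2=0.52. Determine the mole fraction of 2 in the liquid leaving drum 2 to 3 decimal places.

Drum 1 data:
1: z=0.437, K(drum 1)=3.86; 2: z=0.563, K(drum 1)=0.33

Drum 1:
Rachford–Rice: g(ψ₁) = Σ zᵢ(Kᵢ−1)/(1+ψ₁(Kᵢ−1)) = 0.
Feasibility: ΣzᵢKᵢ = 1.873, Σzᵢ/Kᵢ = 1.819 — both > 1, two phases present.
Binary case is linear: z₁(K₁−1)(1+ψ₁(K₂−1)) + z₂(K₂−1)(1+ψ₁(K₁−1)) = 0
⇒ ψ₁ = [z₁(K₁−1)+z₂(K₂−1)] / [−(K₁−1)(K₂−1)] = 0.8726/1.9162 = 0.455
Drum-1 compositions:
  1: x = 0.190, y = 0.733
  2: x = 0.810, y = 0.267
Drum-2 feed = drum-1 liquid: z₂ = (0.1898, 0.8102).
Drum 2:
Newton iteration, ψ₂⁰ = 0.5:
  ψ₂ = 0.500: g = -0.2390, g' = -0.715 → ψ₂ = 0.166
  ψ₂ = 0.166: g = 0.1022, g' = -1.671 → ψ₂ = 0.227
  ψ₂ = 0.227: g = 0.0124, g' = -1.296 → ψ₂ = 0.236
  ψ₂ = 0.236: g = 0.0002, g' = -1.252 → ψ₂ = 0.237
Converged at ψ₂ = 0.237.
  1: x = 0.086, y = 0.525
  2: x = 0.914, y = 0.475

x_2 (drum 2) = 0.914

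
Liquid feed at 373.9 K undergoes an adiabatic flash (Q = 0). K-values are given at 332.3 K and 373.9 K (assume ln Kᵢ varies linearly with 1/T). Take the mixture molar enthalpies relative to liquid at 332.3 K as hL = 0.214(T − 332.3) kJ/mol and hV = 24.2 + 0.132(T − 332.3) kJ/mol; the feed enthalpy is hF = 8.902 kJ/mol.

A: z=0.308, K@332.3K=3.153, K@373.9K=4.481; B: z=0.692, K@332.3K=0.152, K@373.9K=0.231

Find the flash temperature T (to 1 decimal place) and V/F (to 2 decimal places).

Adiabatic flash: solve Rachford–Rice at each trial T, then check hF = ψ·hV(T) + (1−ψ)·hL(T).
  T = 332.3 K: K = (3.153, 0.152), RR gives ψ = 0.042, H_out = 1.011 kJ/mol
  T = 373.9 K: K = (4.481, 0.231), RR gives ψ = 0.202, H_out = 13.096 kJ/mol
  T = 353.1 K: K = (3.798, 0.190), RR gives ψ = 0.133, H_out = 7.438 kJ/mol
  T = 363.5 K: K = (4.135, 0.210), RR gives ψ = 0.169, H_out = 10.337 kJ/mol
  T = 358.3 K: K = (3.965, 0.200), RR gives ψ = 0.151, H_out = 8.907 kJ/mol
  T = 355.7 K: K = (3.881, 0.195), RR gives ψ = 0.142, H_out = 8.178 kJ/mol
  T = 357.0 K: K = (3.923, 0.197), RR gives ψ = 0.147, H_out = 8.544 kJ/mol
Linear interpolation between T = 357.0 (H_out = 8.544) and T = 358.3 (H_out = 8.907) on hF = 8.902 gives T ≈ 358.3 K, at which ψ = 0.15.

T = 358.3 K, V/F = 0.15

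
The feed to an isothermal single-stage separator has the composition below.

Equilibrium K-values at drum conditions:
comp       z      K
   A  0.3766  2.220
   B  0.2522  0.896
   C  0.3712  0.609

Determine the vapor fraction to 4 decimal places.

ψ = 0.7727

Rachford–Rice: g(ψ) = Σ zᵢ(Kᵢ−1)/(1+ψ(Kᵢ−1)) = 0.
g(0) = ΣzᵢKᵢ − 1 = 0.2881 and g(1) = 1 − Σzᵢ/Kᵢ = -0.0606, so a root lies in (0, 1).
Iterate (Newton) starting at ψ = 0.44:
  ψ = 0.4400: g = 0.09618, g' = -0.3231 → ψ = 0.7377
  ψ = 0.7377: g = 0.00944, g' = -0.2706 → ψ = 0.7726
  ψ = 0.7726: g = 0.00004, g' = -0.2683 → ψ = 0.7727
Converged at ψ = 0.7727.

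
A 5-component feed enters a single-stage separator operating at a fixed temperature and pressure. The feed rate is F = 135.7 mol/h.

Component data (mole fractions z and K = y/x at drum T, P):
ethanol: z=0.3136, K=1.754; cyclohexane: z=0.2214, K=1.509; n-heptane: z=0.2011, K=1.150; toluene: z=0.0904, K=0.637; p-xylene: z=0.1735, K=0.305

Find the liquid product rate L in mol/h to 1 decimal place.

Let ψ = V/F and solve Σ zᵢ(Kᵢ−1)/(1+ψ(Kᵢ−1)) = 0.
Check two-phase: ΣzᵢKᵢ = 1.2259 > 1 and Σzᵢ/Kᵢ = 1.2111 > 1, so g(0) = 0.2259 > 0 and g(1) = -0.2111 < 0.
Iterate (Newton) starting at ψ = 0.57:
  ψ = 0.5700: g = 0.03945, g' = -0.3743 → ψ = 0.6754
  ψ = 0.6754: g = -0.00281, g' = -0.4323 → ψ = 0.6689
Converged at ψ = 0.6689.
Then V = ψ·F = 0.6689·135.7 = 90.8 mol/h and L = F − V = 44.9 mol/h.

L = 44.9 mol/h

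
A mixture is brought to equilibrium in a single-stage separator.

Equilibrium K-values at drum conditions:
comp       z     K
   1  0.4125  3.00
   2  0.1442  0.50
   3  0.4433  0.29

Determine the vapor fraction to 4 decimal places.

Material balance + equilibrium reduce to Σ zᵢ(Kᵢ−1)/(1+ψ(Kᵢ−1)) = 0.
g(0) = ΣzᵢKᵢ − 1 = 0.4382 and g(1) = 1 − Σzᵢ/Kᵢ = -0.9545, so a root lies in (0, 1).
Newton iteration, ψ⁰ = 0.5:
  ψ = 0.5000: g = -0.17161, g' = -1.0137 → ψ = 0.3307
  ψ = 0.3307: g = -0.00115, g' = -1.0312 → ψ = 0.3296
Converged at ψ = 0.3296.

ψ = 0.3296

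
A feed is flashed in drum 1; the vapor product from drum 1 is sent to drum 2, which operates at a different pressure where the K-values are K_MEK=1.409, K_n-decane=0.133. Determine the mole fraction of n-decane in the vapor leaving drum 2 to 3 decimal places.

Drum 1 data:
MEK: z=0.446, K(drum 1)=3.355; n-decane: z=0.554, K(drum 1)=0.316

y_n-decane (drum 2) = 0.043

Drum 1:
Rachford–Rice: g(ψ₁) = Σ zᵢ(Kᵢ−1)/(1+ψ₁(Kᵢ−1)) = 0.
Feasibility: ΣzᵢKᵢ = 1.671, Σzᵢ/Kᵢ = 1.886 — both > 1, two phases present.
Binary case is linear: z₁(K₁−1)(1+ψ₁(K₂−1)) + z₂(K₂−1)(1+ψ₁(K₁−1)) = 0
⇒ ψ₁ = [z₁(K₁−1)+z₂(K₂−1)] / [−(K₁−1)(K₂−1)] = 0.6714/1.6108 = 0.417
Drum-1 compositions:
  MEK: x = 0.225, y = 0.755
  n-decane: x = 0.775, y = 0.245
Drum-2 feed = drum-1 vapor: z₂ = (0.7551, 0.2449).
Drum 2:
Material balance + equilibrium reduce to Σ zᵢ(Kᵢ−1)/(1+ψ₂(Kᵢ−1)) = 0.
Feasibility: ΣzᵢKᵢ = 1.097, Σzᵢ/Kᵢ = 2.377 — both > 1, two phases present.
Binary case is linear: z₁(K₁−1)(1+ψ₂(K₂−1)) + z₂(K₂−1)(1+ψ₂(K₁−1)) = 0
⇒ ψ₂ = [z₁(K₁−1)+z₂(K₂−1)] / [−(K₁−1)(K₂−1)] = 0.0965/0.3546 = 0.272
  MEK: x = 0.679, y = 0.957
  n-decane: x = 0.321, y = 0.043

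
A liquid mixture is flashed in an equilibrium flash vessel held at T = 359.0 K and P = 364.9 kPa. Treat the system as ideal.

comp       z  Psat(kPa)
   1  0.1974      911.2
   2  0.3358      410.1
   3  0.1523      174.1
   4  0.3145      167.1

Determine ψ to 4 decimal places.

Raoult's law: Kᵢ = Pᵢˢᵃᵗ/P = Pᵢˢᵃᵗ/364.9.
  K_1 = 911.2/364.9 = 2.497122, K_2 = 410.1/364.9 = 1.123870, K_3 = 174.1/364.9 = 0.477117, K_4 = 167.1/364.9 = 0.457934
Rachford–Rice: g(ψ) = Σ zᵢ(Kᵢ−1)/(1+ψ(Kᵢ−1)) = 0.
Feasibility: ΣzᵢKᵢ = 1.0870, Σzᵢ/Kᵢ = 1.3838 — both > 1, two phases present.
Newton–Raphson from ψ = 0.5:
  ψ = 0.5000: g = -0.13351, g' = -0.3995 → ψ = 0.1658
  ψ = 0.1658: g = 0.00300, g' = -0.4504 → ψ = 0.1725
Converged at ψ = 0.1725.

ψ = 0.1725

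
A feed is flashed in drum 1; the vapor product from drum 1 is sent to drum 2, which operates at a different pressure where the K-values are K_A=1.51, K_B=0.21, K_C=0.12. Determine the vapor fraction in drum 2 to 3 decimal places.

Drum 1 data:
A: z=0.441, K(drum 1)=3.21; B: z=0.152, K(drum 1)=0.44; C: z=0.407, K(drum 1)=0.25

V/F (drum 2) = 0.469

Drum 1:
Let ψ₁ = V/F and solve Σ zᵢ(Kᵢ−1)/(1+ψ₁(Kᵢ−1)) = 0.
Check two-phase: ΣzᵢKᵢ = 1.584 > 1 and Σzᵢ/Kᵢ = 2.111 > 1, so g(0) = 0.584 > 0 and g(1) = -1.111 < 0.
Newton–Raphson from ψ₁ = 0.55:
  ψ₁ = 0.550: g = -0.2027, g' = -1.202 → ψ₁ = 0.381
  ψ₁ = 0.381: g = -0.0069, g' = -1.160 → ψ₁ = 0.375
Converged at ψ₁ = 0.375.
Drum-1 compositions:
  A: x = 0.241, y = 0.774
  B: x = 0.192, y = 0.085
  C: x = 0.567, y = 0.142
Drum-2 feed = drum-1 vapor: z₂ = (0.7737, 0.0847, 0.1416).
Drum 2:
Newton iteration, ψ₂⁰ = 0.39:
  ψ₂ = 0.390: g = 0.0427, g' = -0.505 → ψ₂ = 0.475
  ψ₂ = 0.475: g = -0.0033, g' = -0.589 → ψ₂ = 0.469
Converged at ψ₂ = 0.469.
  A: x = 0.624, y = 0.943
  B: x = 0.135, y = 0.028
  C: x = 0.241, y = 0.029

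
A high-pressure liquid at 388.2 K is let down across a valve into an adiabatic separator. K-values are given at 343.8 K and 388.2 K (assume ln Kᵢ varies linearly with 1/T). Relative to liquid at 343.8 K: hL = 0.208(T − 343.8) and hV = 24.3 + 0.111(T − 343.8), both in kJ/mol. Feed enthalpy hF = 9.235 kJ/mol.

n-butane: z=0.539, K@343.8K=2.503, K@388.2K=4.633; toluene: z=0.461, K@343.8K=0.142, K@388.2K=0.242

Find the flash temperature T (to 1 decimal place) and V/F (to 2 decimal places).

Adiabatic flash: solve Rachford–Rice at each trial T, then check hF = ψ·hV(T) + (1−ψ)·hL(T).
  T = 343.8 K: K = (2.503, 0.142), RR gives ψ = 0.321, H_out = 7.812 kJ/mol
  T = 388.2 K: K = (4.633, 0.242), RR gives ψ = 0.584, H_out = 20.915 kJ/mol
  T = 366.0 K: K = (3.470, 0.188), RR gives ψ = 0.477, H_out = 15.191 kJ/mol
  T = 354.9 K: K = (2.962, 0.164), RR gives ψ = 0.410, H_out = 11.830 kJ/mol
  T = 349.4 K: K = (2.729, 0.153), RR gives ψ = 0.370, H_out = 9.947 kJ/mol
  T = 346.6 K: K = (2.614, 0.147), RR gives ψ = 0.347, H_out = 8.912 kJ/mol
  T = 348.0 K: K = (2.671, 0.150), RR gives ψ = 0.358, H_out = 9.437 kJ/mol
Linear interpolation between T = 346.6 (H_out = 8.912) and T = 348.0 (H_out = 9.437) on hF = 9.235 gives T ≈ 347.5 K, at which ψ = 0.35.

T = 347.5 K, V/F = 0.35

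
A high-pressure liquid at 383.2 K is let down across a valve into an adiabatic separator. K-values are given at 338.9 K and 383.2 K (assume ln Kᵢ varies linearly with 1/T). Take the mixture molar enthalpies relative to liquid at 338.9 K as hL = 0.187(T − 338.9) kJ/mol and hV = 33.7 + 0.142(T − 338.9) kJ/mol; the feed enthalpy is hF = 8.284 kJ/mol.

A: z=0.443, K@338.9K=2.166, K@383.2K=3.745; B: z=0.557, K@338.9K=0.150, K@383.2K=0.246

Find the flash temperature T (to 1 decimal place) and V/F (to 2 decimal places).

T = 351.3 K, V/F = 0.18

Adiabatic flash: solve Rachford–Rice at each trial T, then check hF = ψ·hV(T) + (1−ψ)·hL(T).
  T = 338.9 K: K = (2.166, 0.150), RR gives ψ = 0.043, H_out = 1.465 kJ/mol
  T = 383.2 K: K = (3.745, 0.246), RR gives ψ = 0.385, H_out = 20.479 kJ/mol
  T = 361.0 K: K = (2.895, 0.195), RR gives ψ = 0.256, H_out = 12.514 kJ/mol
  T = 349.9 K: K = (2.514, 0.172), RR gives ψ = 0.167, H_out = 7.596 kJ/mol
  T = 355.4 K: K = (2.699, 0.183), RR gives ψ = 0.214, H_out = 10.149 kJ/mol
  T = 352.6 K: K = (2.604, 0.177), RR gives ψ = 0.191, H_out = 8.882 kJ/mol
  T = 351.2 K: K = (2.557, 0.174), RR gives ψ = 0.179, H_out = 8.223 kJ/mol
Linear interpolation between T = 351.2 (H_out = 8.223) and T = 352.6 (H_out = 8.882) on hF = 8.284 gives T ≈ 351.3 K, at which ψ = 0.18.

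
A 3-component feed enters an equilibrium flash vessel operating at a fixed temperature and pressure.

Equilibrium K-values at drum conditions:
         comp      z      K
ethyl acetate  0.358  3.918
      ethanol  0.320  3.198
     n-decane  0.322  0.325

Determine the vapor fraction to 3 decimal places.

ψ = 0.878

Newton iteration, ψ⁰ = 0.5:
  ψ = 0.500: g = 0.4318, g' = -1.189 → ψ = 0.863
  ψ = 0.863: g = 0.0190, g' = -1.273 → ψ = 0.878
Converged at ψ = 0.878.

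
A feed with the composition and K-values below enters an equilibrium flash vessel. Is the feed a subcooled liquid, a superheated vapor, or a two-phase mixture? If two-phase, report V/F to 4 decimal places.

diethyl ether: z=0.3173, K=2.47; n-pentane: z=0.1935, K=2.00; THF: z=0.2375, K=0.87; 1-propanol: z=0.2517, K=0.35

ΣzᵢKᵢ = 1.4655; Σzᵢ/Kᵢ = 1.2173.
Both exceed 1, so a two-phase solution exists.
Rachford–Rice: g(ψ) = Σ zᵢ(Kᵢ−1)/(1+ψ(Kᵢ−1)) = 0.
Newton iteration, ψ⁰ = 0.5:
  ψ = 0.5000: g = 0.12244, g' = -0.5518 → ψ = 0.7219
  ψ = 0.7219: g = -0.00365, g' = -0.6090 → ψ = 0.7159
Converged at ψ = 0.7159.

two-phase, V/F = 0.7159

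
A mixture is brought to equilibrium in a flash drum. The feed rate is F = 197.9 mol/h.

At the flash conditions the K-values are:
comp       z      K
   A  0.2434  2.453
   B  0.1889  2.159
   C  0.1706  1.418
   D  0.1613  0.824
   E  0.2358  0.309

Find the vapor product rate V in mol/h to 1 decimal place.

Let ψ = V/F and solve Σ zᵢ(Kᵢ−1)/(1+ψ(Kᵢ−1)) = 0.
Check two-phase: ΣzᵢKᵢ = 1.4526 > 1 and Σzᵢ/Kᵢ = 1.2659 > 1, so g(0) = 0.4526 > 0 and g(1) = -0.2659 < 0.
Newton iteration, ψ⁰ = 0.3:
  ψ = 0.3000: g = 0.23660, g' = -0.5972 → ψ = 0.6962
  ψ = 0.6962: g = 0.00590, g' = -0.6472 → ψ = 0.7053
  ψ = 0.7053: g = -0.00003, g' = -0.6549 → ψ = 0.7052
Converged at ψ = 0.7052.
Then V = ψ·F = 0.7052·197.9 = 139.6 mol/h and L = F − V = 58.3 mol/h.

V = 139.6 mol/h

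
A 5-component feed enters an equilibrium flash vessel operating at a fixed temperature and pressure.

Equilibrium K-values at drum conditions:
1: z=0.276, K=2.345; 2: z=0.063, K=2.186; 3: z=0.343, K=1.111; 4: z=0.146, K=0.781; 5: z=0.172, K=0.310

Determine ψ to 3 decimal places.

ψ = 0.700

Newton iteration, ψ⁰ = 0.64:
  ψ = 0.640: g = 0.0278, g' = -0.449 → ψ = 0.702
  ψ = 0.702: g = -0.0009, g' = -0.480 → ψ = 0.700
Converged at ψ = 0.700.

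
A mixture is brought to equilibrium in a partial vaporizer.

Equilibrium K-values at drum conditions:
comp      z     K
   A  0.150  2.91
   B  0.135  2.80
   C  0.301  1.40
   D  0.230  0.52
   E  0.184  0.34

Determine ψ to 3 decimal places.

ψ = 0.585

Material balance + equilibrium reduce to Σ zᵢ(Kᵢ−1)/(1+ψ(Kᵢ−1)) = 0.
g(0) = ΣzᵢKᵢ − 1 = 0.418 and g(1) = 1 − Σzᵢ/Kᵢ = -0.298, so a root lies in (0, 1).
Newton–Raphson from ψ = 0.5:
  ψ = 0.500: g = 0.0483, g' = -0.568 → ψ = 0.585
Converged at ψ = 0.585.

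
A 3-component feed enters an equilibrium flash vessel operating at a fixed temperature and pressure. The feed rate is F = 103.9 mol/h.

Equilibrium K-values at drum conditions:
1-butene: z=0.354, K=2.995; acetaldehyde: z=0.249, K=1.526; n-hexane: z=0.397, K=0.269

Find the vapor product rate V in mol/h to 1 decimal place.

V = 51.9 mol/h

Rachford–Rice: g(β) = Σ zᵢ(Kᵢ−1)/(1+β(Kᵢ−1)) = 0.
g(0) = ΣzᵢKᵢ − 1 = 0.547 and g(1) = 1 − Σzᵢ/Kᵢ = -0.757, so a root lies in (0, 1).
Newton–Raphson from β = 0.31:
  β = 0.310: g = 0.1737, g' = -0.943 → β = 0.494
  β = 0.494: g = 0.0053, g' = -0.921 → β = 0.500
Converged at β = 0.500.
Then V = β·F = 0.4999·103.9 = 51.9 mol/h and L = F − V = 52.0 mol/h.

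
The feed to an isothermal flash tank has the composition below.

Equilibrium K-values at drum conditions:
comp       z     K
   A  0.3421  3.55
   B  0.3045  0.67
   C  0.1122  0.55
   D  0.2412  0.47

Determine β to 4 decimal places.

Rachford–Rice: g(β) = Σ zᵢ(Kᵢ−1)/(1+β(Kᵢ−1)) = 0.
Check two-phase: ΣzᵢKᵢ = 1.5935 > 1 and Σzᵢ/Kᵢ = 1.2680 > 1, so g(0) = 0.5935 > 0 and g(1) = -0.2680 < 0.
Newton iteration, β⁰ = 0.68:
  β = 0.6800: g = -0.08310, g' = -0.5655 → β = 0.5331
  β = 0.5331: g = 0.00322, g' = -0.6194 → β = 0.5383
Converged at β = 0.5383.

β = 0.5383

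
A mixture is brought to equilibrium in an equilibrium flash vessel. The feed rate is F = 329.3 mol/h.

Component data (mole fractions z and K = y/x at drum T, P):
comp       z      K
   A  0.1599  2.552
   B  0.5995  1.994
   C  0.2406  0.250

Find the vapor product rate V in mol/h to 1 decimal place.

V = 260.9 mol/h

Newton–Raphson from V/F = 0.39:
  V/F = 0.3900: g = 0.32897, g' = -0.7274 → V/F = 0.8422
  V/F = 0.8422: g = -0.05799, g' = -1.2454 → V/F = 0.7957
  V/F = 0.7957: g = -0.00370, g' = -1.0941 → V/F = 0.7923
Converged at V/F = 0.7923.
Then V = V/F·F = 0.7923·329.3 = 260.9 mol/h and L = F − V = 68.4 mol/h.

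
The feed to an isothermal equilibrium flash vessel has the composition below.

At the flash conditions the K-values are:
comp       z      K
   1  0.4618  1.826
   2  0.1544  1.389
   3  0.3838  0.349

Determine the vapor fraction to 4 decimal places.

Material balance + equilibrium reduce to Σ zᵢ(Kᵢ−1)/(1+ψ(Kᵢ−1)) = 0.
Check two-phase: ΣzᵢKᵢ = 1.1917 > 1 and Σzᵢ/Kᵢ = 1.4638 > 1, so g(0) = 0.1917 > 0 and g(1) = -0.4638 < 0.
Newton iteration, ψ⁰ = 0.5:
  ψ = 0.5000: g = -0.05019, g' = -0.5317 → ψ = 0.4056
  ψ = 0.4056: g = -0.00190, g' = -0.4945 → ψ = 0.4018
Converged at ψ = 0.4018.

ψ = 0.4018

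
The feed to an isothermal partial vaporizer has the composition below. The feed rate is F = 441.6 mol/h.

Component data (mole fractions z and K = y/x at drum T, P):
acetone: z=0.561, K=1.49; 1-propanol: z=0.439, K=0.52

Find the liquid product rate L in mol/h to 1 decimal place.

Rachford–Rice: g(ψ) = Σ zᵢ(Kᵢ−1)/(1+ψ(Kᵢ−1)) = 0.
Check two-phase: ΣzᵢKᵢ = 1.064 > 1 and Σzᵢ/Kᵢ = 1.221 > 1, so g(0) = 0.064 > 0 and g(1) = -0.221 < 0.
Binary case is linear: z₁(K₁−1)(1+ψ(K₂−1)) + z₂(K₂−1)(1+ψ(K₁−1)) = 0
⇒ ψ = [z₁(K₁−1)+z₂(K₂−1)] / [−(K₁−1)(K₂−1)] = 0.0642/0.2352 = 0.273
Then V = ψ·F = 0.2728·441.6 = 120.5 mol/h and L = F − V = 321.1 mol/h.

L = 321.1 mol/h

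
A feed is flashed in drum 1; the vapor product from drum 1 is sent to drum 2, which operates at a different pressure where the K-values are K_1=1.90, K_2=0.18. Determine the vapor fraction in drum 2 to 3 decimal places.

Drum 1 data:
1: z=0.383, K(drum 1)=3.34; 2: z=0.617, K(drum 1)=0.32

V/F (drum 2) = 0.642

Drum 1:
Material balance + equilibrium reduce to Σ zᵢ(Kᵢ−1)/(1+ψ₁(Kᵢ−1)) = 0.
Feasibility: ΣzᵢKᵢ = 1.477, Σzᵢ/Kᵢ = 2.043 — both > 1, two phases present.
Binary case is linear: z₁(K₁−1)(1+ψ₁(K₂−1)) + z₂(K₂−1)(1+ψ₁(K₁−1)) = 0
⇒ ψ₁ = [z₁(K₁−1)+z₂(K₂−1)] / [−(K₁−1)(K₂−1)] = 0.4767/1.5912 = 0.300
Drum-1 compositions:
  1: x = 0.225, y = 0.752
  2: x = 0.775, y = 0.248
Drum-2 feed = drum-1 vapor: z₂ = (0.7521, 0.2479).
Drum 2:
Newton iteration, ψ₂⁰ = 0.57:
  ψ₂ = 0.570: g = 0.0656, g' = -0.854 → ψ₂ = 0.647
  ψ₂ = 0.647: g = -0.0052, g' = -0.999 → ψ₂ = 0.642
Converged at ψ₂ = 0.642.
  1: x = 0.477, y = 0.906
  2: x = 0.523, y = 0.094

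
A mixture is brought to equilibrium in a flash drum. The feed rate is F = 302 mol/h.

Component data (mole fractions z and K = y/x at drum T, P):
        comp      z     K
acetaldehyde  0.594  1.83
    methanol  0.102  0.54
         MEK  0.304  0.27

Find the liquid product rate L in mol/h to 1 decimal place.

Material balance + equilibrium reduce to Σ zᵢ(Kᵢ−1)/(1+V/F(Kᵢ−1)) = 0.
g(0) = ΣzᵢKᵢ − 1 = 0.224 and g(1) = 1 − Σzᵢ/Kᵢ = -0.639, so a root lies in (0, 1).
Iterate (Newton) starting at V/F = 0.5:
  V/F = 0.500: g = -0.0620, g' = -0.643 → V/F = 0.404
  V/F = 0.404: g = -0.0029, g' = -0.588 → V/F = 0.399
Converged at V/F = 0.399.
Then V = V/F·F = 0.3986·302 = 120.4 mol/h and L = F − V = 181.6 mol/h.

L = 181.6 mol/h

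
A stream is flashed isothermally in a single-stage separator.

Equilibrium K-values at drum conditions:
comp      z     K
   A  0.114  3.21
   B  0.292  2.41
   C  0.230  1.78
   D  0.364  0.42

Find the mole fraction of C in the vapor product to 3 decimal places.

y_C = 0.252

Material balance + equilibrium reduce to Σ zᵢ(Kᵢ−1)/(1+β(Kᵢ−1)) = 0.
Check two-phase: ΣzᵢKᵢ = 1.632 > 1 and Σzᵢ/Kᵢ = 1.153 > 1, so g(0) = 0.632 > 0 and g(1) = -0.153 < 0.
Newton–Raphson from β = 0.5:
  β = 0.500: g = 0.1929, g' = -0.641 → β = 0.801
  β = 0.801: g = 0.0004, g' = -0.681 → β = 0.802
Converged at β = 0.802.
Compositions from xᵢ = zᵢ/(1+β(Kᵢ−1)), yᵢ = Kᵢxᵢ:
  A: x = 0.041, y = 0.132
  B: x = 0.137, y = 0.330
  C: x = 0.142, y = 0.252
  D: x = 0.680, y = 0.286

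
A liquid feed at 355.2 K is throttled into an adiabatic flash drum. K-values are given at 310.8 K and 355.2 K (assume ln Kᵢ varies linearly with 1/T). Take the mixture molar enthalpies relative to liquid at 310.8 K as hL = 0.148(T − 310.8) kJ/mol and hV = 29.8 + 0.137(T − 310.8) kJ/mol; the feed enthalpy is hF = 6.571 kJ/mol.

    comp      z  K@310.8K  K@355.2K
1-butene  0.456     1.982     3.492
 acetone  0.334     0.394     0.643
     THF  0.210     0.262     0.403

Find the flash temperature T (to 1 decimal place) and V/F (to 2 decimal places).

T = 314.1 K, V/F = 0.20

Adiabatic flash: solve Rachford–Rice at each trial T, then check hF = ψ·hV(T) + (1−ψ)·hL(T).
  T = 310.8 K: K = (1.982, 0.394, 0.262), RR gives ψ = 0.139, H_out = 4.156 kJ/mol
  T = 355.2 K: K = (3.492, 0.643, 0.403), RR gives ψ = 0.759, H_out = 28.828 kJ/mol
  T = 333.0 K: K = (2.681, 0.512, 0.330), RR gives ψ = 0.485, H_out = 17.617 kJ/mol
  T = 321.9 K: K = (2.317, 0.451, 0.295), RR gives ψ = 0.333, H_out = 11.511 kJ/mol
  T = 316.4 K: K = (2.147, 0.422, 0.278), RR gives ψ = 0.244, H_out = 8.097 kJ/mol
  T = 313.6 K: K = (2.064, 0.408, 0.270), RR gives ψ = 0.194, H_out = 6.199 kJ/mol
  T = 315.0 K: K = (2.105, 0.415, 0.274), RR gives ψ = 0.220, H_out = 7.164 kJ/mol
Linear interpolation between T = 313.6 (H_out = 6.199) and T = 315.0 (H_out = 7.164) on hF = 6.571 gives T ≈ 314.1 K, at which ψ = 0.20.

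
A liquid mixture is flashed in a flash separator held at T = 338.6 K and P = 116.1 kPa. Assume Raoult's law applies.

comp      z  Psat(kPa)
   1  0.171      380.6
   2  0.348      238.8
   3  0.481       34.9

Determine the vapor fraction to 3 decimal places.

Raoult's law: Kᵢ = Pᵢˢᵃᵗ/P = Pᵢˢᵃᵗ/116.1.
  K_1 = 380.6/116.1 = 3.27821, K_2 = 238.8/116.1 = 2.05685, K_3 = 34.9/116.1 = 0.30060
Newton–Raphson from ψ = 0.5:
  ψ = 0.500: g = -0.0946, g' = -0.917 → ψ = 0.397
  ψ = 0.397: g = -0.0019, g' = -0.889 → ψ = 0.395
Converged at ψ = 0.395.

ψ = 0.395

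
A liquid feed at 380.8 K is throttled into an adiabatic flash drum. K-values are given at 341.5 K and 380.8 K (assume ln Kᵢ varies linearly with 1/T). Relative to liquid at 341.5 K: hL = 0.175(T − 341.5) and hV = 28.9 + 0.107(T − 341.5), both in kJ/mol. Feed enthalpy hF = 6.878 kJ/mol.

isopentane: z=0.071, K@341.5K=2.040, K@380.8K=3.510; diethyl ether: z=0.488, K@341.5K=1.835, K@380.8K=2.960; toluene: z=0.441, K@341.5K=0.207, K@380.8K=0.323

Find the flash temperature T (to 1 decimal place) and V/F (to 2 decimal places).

Adiabatic flash: solve Rachford–Rice at each trial T, then check hF = ψ·hV(T) + (1−ψ)·hL(T).
  T = 341.5 K: K = (2.040, 1.835, 0.207), RR gives ψ = 0.192, H_out = 5.557 kJ/mol
  T = 380.8 K: K = (3.510, 2.960, 0.323), RR gives ψ = 0.608, H_out = 22.812 kJ/mol
  T = 361.1 K: K = (2.714, 2.360, 0.262), RR gives ψ = 0.442, H_out = 15.622 kJ/mol
  T = 351.3 K: K = (2.362, 2.088, 0.233), RR gives ψ = 0.336, H_out = 11.198 kJ/mol
  T = 346.4 K: K = (2.198, 1.959, 0.220), RR gives ψ = 0.270, H_out = 8.583 kJ/mol
  T = 343.9 K: K = (2.116, 1.895, 0.213), RR gives ψ = 0.232, H_out = 7.100 kJ/mol
  T = 342.7 K: K = (2.078, 1.865, 0.210), RR gives ψ = 0.213, H_out = 6.345 kJ/mol
Linear interpolation between T = 342.7 (H_out = 6.345) and T = 343.9 (H_out = 7.100) on hF = 6.878 gives T ≈ 343.5 K, at which ψ = 0.23.

T = 343.5 K, V/F = 0.23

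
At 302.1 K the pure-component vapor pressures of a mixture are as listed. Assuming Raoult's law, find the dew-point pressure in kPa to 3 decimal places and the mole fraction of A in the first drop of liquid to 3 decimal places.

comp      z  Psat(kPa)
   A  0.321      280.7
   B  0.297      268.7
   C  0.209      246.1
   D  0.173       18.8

At the dew point ψ → 1, so Σzᵢ/Kᵢ = 1 with Kᵢ = Pᵢˢᵃᵗ/P ⇒ 1/P = Σzᵢ/Pᵢˢᵃᵗ.
1/P = 0.321/280.7 + 0.297/268.7 + 0.209/246.1 + 0.173/18.8 = 0.012300 ⇒ P = 81.299 kPa
xᵢ = zᵢP/Pᵢˢᵃᵗ ⇒ x_A = 0.321·81.299/280.7 = 0.093

Pdew = 81.299 kPa, x_A = 0.093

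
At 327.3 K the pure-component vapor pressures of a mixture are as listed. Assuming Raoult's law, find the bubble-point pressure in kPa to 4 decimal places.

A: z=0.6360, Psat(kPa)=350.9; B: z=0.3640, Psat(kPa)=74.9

At the bubble point ψ → 0, so ΣzᵢKᵢ = 1 with Kᵢ = Pᵢˢᵃᵗ/P ⇒ P = ΣzᵢPᵢˢᵃᵗ.
P = 0.6360·350.9 + 0.3640·74.9 = 250.4360 kPa

Pbub = 250.4360 kPa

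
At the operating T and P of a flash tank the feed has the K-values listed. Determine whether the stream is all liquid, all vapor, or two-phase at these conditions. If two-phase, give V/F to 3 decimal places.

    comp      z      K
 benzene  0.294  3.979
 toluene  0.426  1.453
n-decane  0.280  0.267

two-phase, V/F = 0.709

ΣzᵢKᵢ = 1.864; Σzᵢ/Kᵢ = 1.416.
Both exceed 1, so a two-phase solution exists.
Material balance + equilibrium reduce to Σ zᵢ(Kᵢ−1)/(1+ψ(Kᵢ−1)) = 0.
Newton iteration, ψ⁰ = 0.53:
  ψ = 0.530: g = 0.1596, g' = -0.851 → ψ = 0.717
  ψ = 0.717: g = -0.0081, g' = -0.984 → ψ = 0.709
Converged at ψ = 0.709.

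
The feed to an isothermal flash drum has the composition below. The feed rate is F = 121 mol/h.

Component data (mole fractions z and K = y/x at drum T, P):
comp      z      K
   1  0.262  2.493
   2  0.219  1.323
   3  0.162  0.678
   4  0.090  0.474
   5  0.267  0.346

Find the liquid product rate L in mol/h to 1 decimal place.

L = 83.9 mol/h

Newton iteration, β⁰ = 0.5:
  β = 0.500: g = -0.1010, g' = -0.530 → β = 0.310
  β = 0.310: g = -0.0016, g' = -0.528 → β = 0.307
Converged at β = 0.307.
Then V = β·F = 0.3065·121 = 37.1 mol/h and L = F − V = 83.9 mol/h.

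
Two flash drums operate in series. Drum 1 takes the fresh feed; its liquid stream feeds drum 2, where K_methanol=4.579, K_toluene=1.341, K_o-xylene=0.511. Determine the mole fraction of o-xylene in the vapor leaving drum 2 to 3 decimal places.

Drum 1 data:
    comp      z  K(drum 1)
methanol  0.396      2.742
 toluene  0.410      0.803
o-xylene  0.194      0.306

Drum 1:
Iterate (Newton) starting at ψ₁ = 0.59:
  ψ₁ = 0.590: g = 0.0208, g' = -0.581 → ψ₁ = 0.626
Converged at ψ₁ = 0.626.
Drum-1 compositions:
  methanol: x = 0.189, y = 0.520
  toluene: x = 0.468, y = 0.376
  o-xylene: x = 0.343, y = 0.105
Drum-2 feed = drum-1 liquid: z₂ = (0.1895, 0.4676, 0.3429).
Drum 2:
Let ψ₂ = V/F and solve Σ zᵢ(Kᵢ−1)/(1+ψ₂(Kᵢ−1)) = 0.
g(0) = ΣzᵢKᵢ − 1 = 0.670 and g(1) = 1 − Σzᵢ/Kᵢ = -0.061, so a root lies in (0, 1).
Newton iteration, ψ₂⁰ = 0.5:
  ψ₂ = 0.500: g = 0.1574, g' = -0.495 → ψ₂ = 0.818
  ψ₂ = 0.818: g = 0.0180, g' = -0.418 → ψ₂ = 0.861
Converged at ψ₂ = 0.861.
  methanol: x = 0.046, y = 0.213
  toluene: x = 0.362, y = 0.485
  o-xylene: x = 0.592, y = 0.303

y_o-xylene (drum 2) = 0.303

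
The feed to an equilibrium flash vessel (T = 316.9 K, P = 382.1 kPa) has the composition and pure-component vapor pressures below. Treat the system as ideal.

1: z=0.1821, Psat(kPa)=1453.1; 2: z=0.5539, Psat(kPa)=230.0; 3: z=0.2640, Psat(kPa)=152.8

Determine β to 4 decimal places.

Raoult's law: Kᵢ = Pᵢˢᵃᵗ/P = Pᵢˢᵃᵗ/382.1.
  K_1 = 1453.1/382.1 = 3.802931, K_2 = 230.0/382.1 = 0.601937, K_3 = 152.8/382.1 = 0.399895
Let β = V/F and solve Σ zᵢ(Kᵢ−1)/(1+β(Kᵢ−1)) = 0.
Check two-phase: ΣzᵢKᵢ = 1.1315 > 1 and Σzᵢ/Kᵢ = 1.6283 > 1, so g(0) = 0.1315 > 0 and g(1) = -0.6283 < 0.
Newton–Raphson from β = 0.5:
  β = 0.5000: g = -0.28908, g' = -0.5789 → β = 0.0007
  β = 0.0007: g = 0.13041, g' = -1.6082 → β = 0.0818
  β = 0.0818: g = 0.02074, g' = -1.1458 → β = 0.0999
  β = 0.0999: g = 0.00064, g' = -1.0761 → β = 0.1005
Converged at β = 0.1005.

β = 0.1005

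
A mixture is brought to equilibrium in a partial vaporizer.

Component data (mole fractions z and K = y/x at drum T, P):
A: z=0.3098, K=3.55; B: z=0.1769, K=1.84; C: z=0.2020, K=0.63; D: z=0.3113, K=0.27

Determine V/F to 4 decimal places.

V/F = 0.5026

Rachford–Rice: g(V/F) = Σ zᵢ(Kᵢ−1)/(1+V/F(Kᵢ−1)) = 0.
Feasibility: ΣzᵢKᵢ = 1.6366, Σzᵢ/Kᵢ = 1.6570 — both > 1, two phases present.
Iterate (Newton) starting at V/F = 0.43:
  V/F = 0.4300: g = 0.06588, g' = -0.9172 → V/F = 0.5018
  V/F = 0.5018: g = 0.00066, g' = -0.9043 → V/F = 0.5026
Converged at V/F = 0.5026.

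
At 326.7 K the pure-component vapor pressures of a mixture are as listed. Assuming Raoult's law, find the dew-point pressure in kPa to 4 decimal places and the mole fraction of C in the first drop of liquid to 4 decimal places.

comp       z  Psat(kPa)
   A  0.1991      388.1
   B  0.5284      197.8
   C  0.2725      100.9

At the dew point ψ → 1, so Σzᵢ/Kᵢ = 1 with Kᵢ = Pᵢˢᵃᵗ/P ⇒ 1/P = Σzᵢ/Pᵢˢᵃᵗ.
1/P = 0.1991/388.1 + 0.5284/197.8 + 0.2725/100.9 = 0.0058851 ⇒ P = 169.9209 kPa
xᵢ = zᵢP/Pᵢˢᵃᵗ ⇒ x_C = 0.2725·169.9209/100.9 = 0.4589

Pdew = 169.9209 kPa, x_C = 0.4589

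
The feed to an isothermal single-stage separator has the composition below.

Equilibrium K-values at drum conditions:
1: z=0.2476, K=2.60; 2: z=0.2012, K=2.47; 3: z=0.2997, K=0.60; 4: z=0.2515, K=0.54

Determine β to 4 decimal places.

β = 0.6901

Newton iteration, β⁰ = 0.5:
  β = 0.5000: g = 0.09046, g' = -0.5047 → β = 0.6792
  β = 0.6792: g = 0.00498, g' = -0.4574 → β = 0.6901
Converged at β = 0.6901.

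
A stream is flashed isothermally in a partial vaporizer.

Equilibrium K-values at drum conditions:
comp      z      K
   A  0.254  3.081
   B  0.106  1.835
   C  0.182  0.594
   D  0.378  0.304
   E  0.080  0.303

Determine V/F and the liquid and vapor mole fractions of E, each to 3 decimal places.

Rachford–Rice: g(V/F) = Σ zᵢ(Kᵢ−1)/(1+V/F(Kᵢ−1)) = 0.
g(0) = ΣzᵢKᵢ − 1 = 0.224 and g(1) = 1 − Σzᵢ/Kᵢ = -0.954, so a root lies in (0, 1).
Newton iteration, V/F⁰ = 0.5:
  V/F = 0.500: g = -0.2603, g' = -0.870 → V/F = 0.201
  V/F = 0.201: g = -0.0027, g' = -0.937 → V/F = 0.198
Converged at V/F = 0.198.
Compositions from xᵢ = zᵢ/(1+V/F(Kᵢ−1)), yᵢ = Kᵢxᵢ:
  A: x = 0.180, y = 0.554
  B: x = 0.091, y = 0.167
  C: x = 0.198, y = 0.118
  D: x = 0.438, y = 0.133
  E: x = 0.093, y = 0.028

V/F = 0.198, x_E = 0.093, y_E = 0.028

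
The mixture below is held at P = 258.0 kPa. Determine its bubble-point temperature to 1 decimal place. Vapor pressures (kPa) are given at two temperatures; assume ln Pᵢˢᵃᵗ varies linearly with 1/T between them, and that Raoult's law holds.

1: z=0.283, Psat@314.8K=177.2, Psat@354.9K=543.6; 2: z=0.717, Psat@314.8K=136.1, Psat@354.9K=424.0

Bubble-point temperature: ΣzᵢPᵢˢᵃᵗ(T) = P. Interpolate ln Pᵢˢᵃᵗ = aᵢ + bᵢ/T.
  T = 314.8 K: ΣzᵢPᵢˢᵃᵗ = 147.73 kPa
  T = 354.9 K: ΣzᵢPᵢˢᵃᵗ = 457.85 kPa
  T = 334.9 K: ΣzᵢPᵢˢᵃᵗ = 269.41 kPa
  T = 324.9 K: ΣzᵢPᵢˢᵃᵗ = 201.66 kPa
  T = 329.9 K: ΣzᵢPᵢˢᵃᵗ = 233.60 kPa
  T = 332.4 K: ΣzᵢPᵢˢᵃᵗ = 251.00 kPa
Interpolating between 332.4 K and 334.9 K gives T ≈ 333.4 K.

T = 333.4 K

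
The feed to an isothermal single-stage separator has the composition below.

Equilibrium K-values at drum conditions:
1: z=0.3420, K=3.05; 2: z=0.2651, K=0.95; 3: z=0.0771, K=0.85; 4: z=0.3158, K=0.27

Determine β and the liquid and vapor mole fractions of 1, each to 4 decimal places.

β = 0.4440, x_1 = 0.1790, y_1 = 0.5461

Let β = V/F and solve Σ zᵢ(Kᵢ−1)/(1+β(Kᵢ−1)) = 0.
Check two-phase: ΣzᵢKᵢ = 1.4457 > 1 and Σzᵢ/Kᵢ = 1.6515 > 1, so g(0) = 0.4457 > 0 and g(1) = -0.6515 < 0.
Newton–Raphson from β = 0.5:
  β = 0.5000: g = -0.04292, g' = -0.7706 → β = 0.4443
  β = 0.4443: g = -0.00023, g' = -0.7650 → β = 0.4440
Converged at β = 0.4440.
Compositions from xᵢ = zᵢ/(1+β(Kᵢ−1)), yᵢ = Kᵢxᵢ:
  1: x = 0.1790, y = 0.5461
  2: x = 0.2711, y = 0.2576
  3: x = 0.0826, y = 0.0702
  4: x = 0.4672, y = 0.1262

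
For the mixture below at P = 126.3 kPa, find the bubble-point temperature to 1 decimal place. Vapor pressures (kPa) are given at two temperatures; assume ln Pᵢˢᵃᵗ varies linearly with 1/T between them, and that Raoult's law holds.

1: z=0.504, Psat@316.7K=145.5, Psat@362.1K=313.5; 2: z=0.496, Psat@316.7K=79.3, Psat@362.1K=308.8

Bubble-point temperature: ΣzᵢPᵢˢᵃᵗ(T) = P. Interpolate ln Pᵢˢᵃᵗ = aᵢ + bᵢ/T.
  T = 316.7 K: ΣzᵢPᵢˢᵃᵗ = 112.66 kPa
  T = 362.1 K: ΣzᵢPᵢˢᵃᵗ = 311.17 kPa
  T = 339.4 K: ΣzᵢPᵢˢᵃᵗ = 191.67 kPa
  T = 328.0 K: ΣzᵢPᵢˢᵃᵗ = 147.70 kPa
  T = 322.4 K: ΣzᵢPᵢˢᵃᵗ = 129.36 kPa
  T = 319.5 K: ΣzᵢPᵢˢᵃᵗ = 120.63 kPa
Interpolating between 319.5 K and 322.4 K gives T ≈ 321.4 K.

T = 321.4 K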